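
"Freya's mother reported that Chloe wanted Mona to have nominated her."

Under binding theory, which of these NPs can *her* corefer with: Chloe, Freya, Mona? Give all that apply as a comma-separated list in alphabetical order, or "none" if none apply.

Chloe, Freya

*her* is a pronoun; Principle B requires it to be free in its binding domain — the clause headed by 'nominated'.
— Chloe: subject of the clause headed by 'wanted'; c-commands the pronoun but lies outside its binding domain — allowed.
— Freya: possessor inside the subject DP of the matrix clause; does not c-command the pronoun — Principle B does not apply; allowed.
— Mona: subject of the clause headed by 'nominated'; c-commands the pronoun within its binding domain — blocked (Principle B).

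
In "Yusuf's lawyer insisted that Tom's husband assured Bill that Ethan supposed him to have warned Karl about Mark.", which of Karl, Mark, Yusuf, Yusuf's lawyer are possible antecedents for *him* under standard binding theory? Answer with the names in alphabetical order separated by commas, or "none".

Yusuf, Yusuf's lawyer

*him* is a pronoun; Principle B requires it to be free in its binding domain — the clause headed by 'supposed'.
— Karl: object of the clause headed by 'warned'; is c-commanded by the pronoun; coreference would bind this R-expression — blocked (Principle C).
— Mark: second object of the clause headed by 'warned'; is c-commanded by the pronoun; coreference would bind this R-expression — blocked (Principle C).
— Yusuf: possessor inside the subject DP of the matrix clause; does not c-command the pronoun — Principle B does not apply; allowed.
— Yusuf's lawyer: subject of the matrix clause; c-commands the pronoun but lies outside its binding domain — allowed.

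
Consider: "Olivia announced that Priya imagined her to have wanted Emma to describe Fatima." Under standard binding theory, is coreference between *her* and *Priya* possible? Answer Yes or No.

*Priya* is an R-expression; Principle C requires it to be free (not bound by any c-commanding expression).
— her: subject of the clause headed by 'wanted'; the R-expression locally c-commands the pronoun — coreference blocked (Principle B on the pronoun).

No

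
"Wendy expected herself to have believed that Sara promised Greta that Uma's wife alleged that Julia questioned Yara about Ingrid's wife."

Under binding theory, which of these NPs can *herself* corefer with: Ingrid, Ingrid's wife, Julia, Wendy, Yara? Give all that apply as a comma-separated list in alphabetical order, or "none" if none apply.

Wendy

*herself* is a reflexive; Principle A requires it to be bound within its binding domain — the matrix clause.
— Ingrid: possessor inside the second object DP of the clause headed by 'questioned'; does not c-command the reflexive — cannot bind it (Principle A).
— Ingrid's wife: second object of the clause headed by 'questioned'; does not c-command the reflexive — cannot bind it (Principle A).
— Julia: subject of the clause headed by 'questioned'; does not c-command the reflexive — cannot bind it (Principle A).
— Wendy: subject of the matrix clause; c-commands the reflexive within its binding domain — allowed (Principle A).
— Yara: object of the clause headed by 'questioned'; does not c-command the reflexive — cannot bind it (Principle A).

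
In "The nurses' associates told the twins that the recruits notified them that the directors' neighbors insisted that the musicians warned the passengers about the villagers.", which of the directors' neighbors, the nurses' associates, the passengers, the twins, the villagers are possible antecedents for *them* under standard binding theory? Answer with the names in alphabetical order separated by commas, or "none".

*them* is a pronoun; Principle B requires it to be free in its binding domain — the clause headed by 'notified'.
— the directors' neighbors: subject of the clause headed by 'insisted'; is c-commanded by the pronoun; coreference would bind this R-expression — blocked (Principle C).
— the nurses' associates: subject of the matrix clause; c-commands the pronoun but lies outside its binding domain — allowed.
— the passengers: object of the clause headed by 'warned'; is c-commanded by the pronoun; coreference would bind this R-expression — blocked (Principle C).
— the twins: object of the matrix clause; c-commands the pronoun but lies outside its binding domain — allowed.
— the villagers: second object of the clause headed by 'warned'; is c-commanded by the pronoun; coreference would bind this R-expression — blocked (Principle C).

the nurses' associates, the twins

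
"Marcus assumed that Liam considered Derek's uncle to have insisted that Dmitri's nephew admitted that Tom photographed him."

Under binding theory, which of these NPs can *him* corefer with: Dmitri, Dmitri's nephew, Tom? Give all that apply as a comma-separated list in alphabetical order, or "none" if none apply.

*him* is a pronoun; Principle B requires it to be free in its binding domain — the clause headed by 'photographed'.
— Dmitri: possessor inside the subject DP of the clause headed by 'admitted'; does not c-command the pronoun — Principle B does not apply; allowed.
— Dmitri's nephew: subject of the clause headed by 'admitted'; c-commands the pronoun but lies outside its binding domain — allowed.
— Tom: subject of the clause headed by 'photographed'; c-commands the pronoun within its binding domain — blocked (Principle B).

Dmitri, Dmitri's nephew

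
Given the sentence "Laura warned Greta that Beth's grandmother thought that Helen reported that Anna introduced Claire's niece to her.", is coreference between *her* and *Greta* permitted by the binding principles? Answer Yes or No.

Yes

*her* is a pronoun; Principle B requires it to be free in its binding domain — the clause headed by 'introduced'.
— Greta: object of the matrix clause; c-commands the pronoun but lies outside its binding domain — allowed.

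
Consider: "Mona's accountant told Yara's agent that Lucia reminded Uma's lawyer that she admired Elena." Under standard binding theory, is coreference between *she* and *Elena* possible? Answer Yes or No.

No

*Elena* is an R-expression; Principle C requires it to be free (not bound by any c-commanding expression).
— she: subject of the clause headed by 'admired'; the pronoun c-commands the R-expression — coreference blocked (Principle C).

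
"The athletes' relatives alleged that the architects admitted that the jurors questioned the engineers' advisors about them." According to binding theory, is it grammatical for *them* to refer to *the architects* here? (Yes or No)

*the architects* is an R-expression; Principle C requires it to be free (not bound by any c-commanding expression).
— them: second object of the clause headed by 'questioned'; the pronoun does not c-command the R-expression — coreference allowed.

Yes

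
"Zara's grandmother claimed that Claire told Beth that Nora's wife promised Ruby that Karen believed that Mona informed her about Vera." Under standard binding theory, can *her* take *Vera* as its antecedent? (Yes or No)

*her* is a pronoun; Principle B requires it to be free in its binding domain — the clause headed by 'informed'.
— Vera: second object of the clause headed by 'informed'; is c-commanded by the pronoun; coreference would bind this R-expression — blocked (Principle C).

No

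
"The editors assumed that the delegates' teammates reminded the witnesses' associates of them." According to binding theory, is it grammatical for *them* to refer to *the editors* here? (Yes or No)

Yes

*the editors* is an R-expression; Principle C requires it to be free (not bound by any c-commanding expression).
— them: second object of the clause headed by 'reminded'; the pronoun does not c-command the R-expression — coreference allowed.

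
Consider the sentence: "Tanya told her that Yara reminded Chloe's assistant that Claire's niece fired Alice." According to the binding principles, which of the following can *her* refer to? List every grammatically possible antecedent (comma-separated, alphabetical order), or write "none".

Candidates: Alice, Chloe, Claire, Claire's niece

none

*her* is a pronoun; Principle B requires it to be free in its binding domain — the matrix clause.
— Alice: object of the clause headed by 'fired'; is c-commanded by the pronoun; coreference would bind this R-expression — blocked (Principle C).
— Chloe: possessor inside the object DP of the clause headed by 'reminded'; is c-commanded by the pronoun; coreference would bind this R-expression — blocked (Principle C).
— Claire: possessor inside the subject DP of the clause headed by 'fired'; is c-commanded by the pronoun; coreference would bind this R-expression — blocked (Principle C).
— Claire's niece: subject of the clause headed by 'fired'; is c-commanded by the pronoun; coreference would bind this R-expression — blocked (Principle C).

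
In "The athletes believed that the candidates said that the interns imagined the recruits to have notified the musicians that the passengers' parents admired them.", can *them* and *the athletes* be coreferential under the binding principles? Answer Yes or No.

Yes

*the athletes* is an R-expression; Principle C requires it to be free (not bound by any c-commanding expression).
— them: object of the clause headed by 'admired'; the pronoun does not c-command the R-expression — coreference allowed.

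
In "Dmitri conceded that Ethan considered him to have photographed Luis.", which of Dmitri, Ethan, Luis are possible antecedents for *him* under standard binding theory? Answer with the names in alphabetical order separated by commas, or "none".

*him* is a pronoun; Principle B requires it to be free in its binding domain — the clause headed by 'considered'.
— Dmitri: subject of the matrix clause; c-commands the pronoun but lies outside its binding domain — allowed.
— Ethan: subject of the clause headed by 'considered'; c-commands the pronoun within its binding domain — blocked (Principle B).
— Luis: object of the clause headed by 'photographed'; is c-commanded by the pronoun; coreference would bind this R-expression — blocked (Principle C).

Dmitri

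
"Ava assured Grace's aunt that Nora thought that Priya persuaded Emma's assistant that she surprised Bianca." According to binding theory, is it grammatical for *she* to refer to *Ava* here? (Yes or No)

*Ava* is an R-expression; Principle C requires it to be free (not bound by any c-commanding expression).
— she: subject of the clause headed by 'surprised'; the pronoun does not c-command the R-expression — coreference allowed.

Yes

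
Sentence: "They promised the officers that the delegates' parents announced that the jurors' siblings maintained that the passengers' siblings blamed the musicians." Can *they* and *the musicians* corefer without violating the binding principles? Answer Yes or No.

No

*the musicians* is an R-expression; Principle C requires it to be free (not bound by any c-commanding expression).
— they: subject of the matrix clause; the pronoun c-commands the R-expression — coreference blocked (Principle C).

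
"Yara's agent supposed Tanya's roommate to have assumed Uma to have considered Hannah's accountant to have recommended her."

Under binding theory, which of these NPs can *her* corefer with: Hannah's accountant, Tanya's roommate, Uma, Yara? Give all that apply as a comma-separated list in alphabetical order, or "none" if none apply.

*her* is a pronoun; Principle B requires it to be free in its binding domain — the clause headed by 'recommended'.
— Hannah's accountant: subject of the clause headed by 'recommended'; c-commands the pronoun within its binding domain — blocked (Principle B).
— Tanya's roommate: subject of the clause headed by 'assumed'; c-commands the pronoun but lies outside its binding domain — allowed.
— Uma: subject of the clause headed by 'considered'; c-commands the pronoun but lies outside its binding domain — allowed.
— Yara: possessor inside the subject DP of the matrix clause; does not c-command the pronoun — Principle B does not apply; allowed.

Tanya's roommate, Uma, Yara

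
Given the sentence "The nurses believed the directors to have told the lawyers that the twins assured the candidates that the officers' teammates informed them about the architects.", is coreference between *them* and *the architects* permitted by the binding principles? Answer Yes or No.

*them* is a pronoun; Principle B requires it to be free in its binding domain — the clause headed by 'informed'.
— the architects: second object of the clause headed by 'informed'; is c-commanded by the pronoun; coreference would bind this R-expression — blocked (Principle C).

No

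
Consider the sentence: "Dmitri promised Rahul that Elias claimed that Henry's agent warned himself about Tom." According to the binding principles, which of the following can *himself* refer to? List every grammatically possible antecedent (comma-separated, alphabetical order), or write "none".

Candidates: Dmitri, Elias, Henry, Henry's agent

Henry's agent

*himself* is a reflexive; Principle A requires it to be bound within its binding domain — the clause headed by 'warned'.
— Dmitri: subject of the matrix clause; c-commands the reflexive but lies outside its binding domain — cannot bind it (Principle A).
— Elias: subject of the clause headed by 'claimed'; c-commands the reflexive but lies outside its binding domain — cannot bind it (Principle A).
— Henry: possessor inside the subject DP of the clause headed by 'warned'; does not c-command the reflexive — cannot bind it (Principle A).
— Henry's agent: subject of the clause headed by 'warned'; c-commands the reflexive within its binding domain — allowed (Principle A).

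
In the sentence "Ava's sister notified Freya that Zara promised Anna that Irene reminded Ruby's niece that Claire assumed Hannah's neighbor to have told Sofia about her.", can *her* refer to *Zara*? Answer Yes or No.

Yes

*her* is a pronoun; Principle B requires it to be free in its binding domain — the clause headed by 'told'.
— Zara: subject of the clause headed by 'promised'; c-commands the pronoun but lies outside its binding domain — allowed.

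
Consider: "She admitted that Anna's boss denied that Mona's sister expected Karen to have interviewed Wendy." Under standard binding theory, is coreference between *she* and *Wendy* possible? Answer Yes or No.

No

*Wendy* is an R-expression; Principle C requires it to be free (not bound by any c-commanding expression).
— she: subject of the matrix clause; the pronoun c-commands the R-expression — coreference blocked (Principle C).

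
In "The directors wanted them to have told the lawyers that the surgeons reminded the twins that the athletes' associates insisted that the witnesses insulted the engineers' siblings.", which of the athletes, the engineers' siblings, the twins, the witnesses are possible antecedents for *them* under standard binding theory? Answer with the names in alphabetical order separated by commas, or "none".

*them* is a pronoun; Principle B requires it to be free in its binding domain — the matrix clause.
— the athletes: possessor inside the subject DP of the clause headed by 'insisted'; is c-commanded by the pronoun; coreference would bind this R-expression — blocked (Principle C).
— the engineers' siblings: object of the clause headed by 'insulted'; is c-commanded by the pronoun; coreference would bind this R-expression — blocked (Principle C).
— the twins: object of the clause headed by 'reminded'; is c-commanded by the pronoun; coreference would bind this R-expression — blocked (Principle C).
— the witnesses: subject of the clause headed by 'insulted'; is c-commanded by the pronoun; coreference would bind this R-expression — blocked (Principle C).

none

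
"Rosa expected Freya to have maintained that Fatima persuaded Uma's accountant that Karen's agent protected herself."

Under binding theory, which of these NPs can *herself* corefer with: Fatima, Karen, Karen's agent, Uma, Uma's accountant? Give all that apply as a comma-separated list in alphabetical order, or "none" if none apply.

*herself* is a reflexive; Principle A requires it to be bound within its binding domain — the clause headed by 'protected'.
— Fatima: subject of the clause headed by 'persuaded'; c-commands the reflexive but lies outside its binding domain — cannot bind it (Principle A).
— Karen: possessor inside the subject DP of the clause headed by 'protected'; does not c-command the reflexive — cannot bind it (Principle A).
— Karen's agent: subject of the clause headed by 'protected'; c-commands the reflexive within its binding domain — allowed (Principle A).
— Uma: possessor inside the object DP of the clause headed by 'persuaded'; does not c-command the reflexive — cannot bind it (Principle A).
— Uma's accountant: object of the clause headed by 'persuaded'; c-commands the reflexive but lies outside its binding domain — cannot bind it (Principle A).

Karen's agent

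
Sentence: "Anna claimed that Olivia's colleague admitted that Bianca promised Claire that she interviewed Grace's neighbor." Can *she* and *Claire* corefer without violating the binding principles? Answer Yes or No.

*Claire* is an R-expression; Principle C requires it to be free (not bound by any c-commanding expression).
— she: subject of the clause headed by 'interviewed'; the pronoun does not c-command the R-expression — coreference allowed.

Yes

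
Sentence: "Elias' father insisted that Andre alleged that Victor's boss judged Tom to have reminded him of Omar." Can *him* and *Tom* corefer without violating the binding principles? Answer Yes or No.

*Tom* is an R-expression; Principle C requires it to be free (not bound by any c-commanding expression).
— him: object of the clause headed by 'reminded'; the R-expression locally c-commands the pronoun — coreference blocked (Principle B on the pronoun).

No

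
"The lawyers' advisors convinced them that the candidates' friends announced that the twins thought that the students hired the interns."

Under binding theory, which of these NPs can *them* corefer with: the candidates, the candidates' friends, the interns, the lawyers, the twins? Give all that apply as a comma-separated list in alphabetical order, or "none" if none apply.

*them* is a pronoun; Principle B requires it to be free in its binding domain — the matrix clause.
— the candidates: possessor inside the subject DP of the clause headed by 'announced'; is c-commanded by the pronoun; coreference would bind this R-expression — blocked (Principle C).
— the candidates' friends: subject of the clause headed by 'announced'; is c-commanded by the pronoun; coreference would bind this R-expression — blocked (Principle C).
— the interns: object of the clause headed by 'hired'; is c-commanded by the pronoun; coreference would bind this R-expression — blocked (Principle C).
— the lawyers: possessor inside the subject DP of the matrix clause; does not c-command the pronoun — Principle B does not apply; allowed.
— the twins: subject of the clause headed by 'thought'; is c-commanded by the pronoun; coreference would bind this R-expression — blocked (Principle C).

the lawyers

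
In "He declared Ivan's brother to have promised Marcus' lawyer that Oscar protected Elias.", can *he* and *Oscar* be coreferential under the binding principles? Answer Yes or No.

No

*Oscar* is an R-expression; Principle C requires it to be free (not bound by any c-commanding expression).
— he: subject of the matrix clause; the pronoun c-commands the R-expression — coreference blocked (Principle C).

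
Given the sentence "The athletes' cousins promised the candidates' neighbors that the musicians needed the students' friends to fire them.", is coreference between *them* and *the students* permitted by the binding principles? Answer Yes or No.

Yes

*them* is a pronoun; Principle B requires it to be free in its binding domain — the clause headed by 'fire'.
— the students: possessor inside the subject DP of the clause headed by 'fire'; does not c-command the pronoun — Principle B does not apply; allowed.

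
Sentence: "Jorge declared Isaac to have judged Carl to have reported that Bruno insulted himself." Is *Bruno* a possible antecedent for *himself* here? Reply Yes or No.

Yes

*himself* is a reflexive; Principle A requires it to be bound within its binding domain — the clause headed by 'insulted'.
— Bruno: subject of the clause headed by 'insulted'; c-commands the reflexive within its binding domain — allowed (Principle A).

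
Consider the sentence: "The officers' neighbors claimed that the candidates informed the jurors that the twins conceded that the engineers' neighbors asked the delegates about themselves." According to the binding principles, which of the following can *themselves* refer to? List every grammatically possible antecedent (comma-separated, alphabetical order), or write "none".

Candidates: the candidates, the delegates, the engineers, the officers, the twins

*themselves* is a reflexive; Principle A requires it to be bound within its binding domain — the clause headed by 'asked'.
— the candidates: subject of the clause headed by 'informed'; c-commands the reflexive but lies outside its binding domain — cannot bind it (Principle A).
— the delegates: object of the clause headed by 'asked'; c-commands the reflexive within its binding domain — allowed (Principle A).
— the engineers: possessor inside the subject DP of the clause headed by 'asked'; does not c-command the reflexive — cannot bind it (Principle A).
— the officers: possessor inside the subject DP of the matrix clause; does not c-command the reflexive — cannot bind it (Principle A).
— the twins: subject of the clause headed by 'conceded'; c-commands the reflexive but lies outside its binding domain — cannot bind it (Principle A).

the delegates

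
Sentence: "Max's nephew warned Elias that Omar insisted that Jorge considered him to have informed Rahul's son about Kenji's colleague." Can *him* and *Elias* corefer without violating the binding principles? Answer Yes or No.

Yes

*Elias* is an R-expression; Principle C requires it to be free (not bound by any c-commanding expression).
— him: subject of the clause headed by 'informed'; the pronoun does not c-command the R-expression — coreference allowed.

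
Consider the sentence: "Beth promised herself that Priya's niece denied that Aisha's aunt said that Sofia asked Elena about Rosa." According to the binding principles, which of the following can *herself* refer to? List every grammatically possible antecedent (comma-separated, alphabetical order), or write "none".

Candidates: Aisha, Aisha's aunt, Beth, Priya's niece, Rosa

Beth

*herself* is a reflexive; Principle A requires it to be bound within its binding domain — the matrix clause.
— Aisha: possessor inside the subject DP of the clause headed by 'said'; does not c-command the reflexive — cannot bind it (Principle A).
— Aisha's aunt: subject of the clause headed by 'said'; does not c-command the reflexive — cannot bind it (Principle A).
— Beth: subject of the matrix clause; c-commands the reflexive within its binding domain — allowed (Principle A).
— Priya's niece: subject of the clause headed by 'denied'; does not c-command the reflexive — cannot bind it (Principle A).
— Rosa: second object of the clause headed by 'asked'; does not c-command the reflexive — cannot bind it (Principle A).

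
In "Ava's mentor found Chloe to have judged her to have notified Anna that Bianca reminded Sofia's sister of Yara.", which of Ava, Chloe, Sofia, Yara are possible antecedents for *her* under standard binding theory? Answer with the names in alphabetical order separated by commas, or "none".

Ava

*her* is a pronoun; Principle B requires it to be free in its binding domain — the clause headed by 'judged'.
— Ava: possessor inside the subject DP of the matrix clause; does not c-command the pronoun — Principle B does not apply; allowed.
— Chloe: subject of the clause headed by 'judged'; c-commands the pronoun within its binding domain — blocked (Principle B).
— Sofia: possessor inside the object DP of the clause headed by 'reminded'; is c-commanded by the pronoun; coreference would bind this R-expression — blocked (Principle C).
— Yara: second object of the clause headed by 'reminded'; is c-commanded by the pronoun; coreference would bind this R-expression — blocked (Principle C).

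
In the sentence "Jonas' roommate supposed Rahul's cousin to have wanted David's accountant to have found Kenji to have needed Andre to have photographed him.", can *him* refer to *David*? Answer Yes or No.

Yes

*him* is a pronoun; Principle B requires it to be free in its binding domain — the clause headed by 'photographed'.
— David: possessor inside the subject DP of the clause headed by 'found'; does not c-command the pronoun — Principle B does not apply; allowed.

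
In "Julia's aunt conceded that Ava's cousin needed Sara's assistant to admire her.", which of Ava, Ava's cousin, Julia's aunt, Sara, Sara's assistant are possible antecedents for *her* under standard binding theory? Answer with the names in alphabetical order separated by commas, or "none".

Ava, Ava's cousin, Julia's aunt, Sara

*her* is a pronoun; Principle B requires it to be free in its binding domain — the clause headed by 'admire'.
— Ava: possessor inside the subject DP of the clause headed by 'needed'; does not c-command the pronoun — Principle B does not apply; allowed.
— Ava's cousin: subject of the clause headed by 'needed'; c-commands the pronoun but lies outside its binding domain — allowed.
— Julia's aunt: subject of the matrix clause; c-commands the pronoun but lies outside its binding domain — allowed.
— Sara: possessor inside the subject DP of the clause headed by 'admire'; does not c-command the pronoun — Principle B does not apply; allowed.
— Sara's assistant: subject of the clause headed by 'admire'; c-commands the pronoun within its binding domain — blocked (Principle B).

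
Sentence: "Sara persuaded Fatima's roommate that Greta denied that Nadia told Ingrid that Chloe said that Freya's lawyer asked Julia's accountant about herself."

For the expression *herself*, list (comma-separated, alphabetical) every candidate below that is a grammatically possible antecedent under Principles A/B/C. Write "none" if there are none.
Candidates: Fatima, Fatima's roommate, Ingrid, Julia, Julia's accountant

*herself* is a reflexive; Principle A requires it to be bound within its binding domain — the clause headed by 'asked'.
— Fatima: possessor inside the object DP of the matrix clause; does not c-command the reflexive — cannot bind it (Principle A).
— Fatima's roommate: object of the matrix clause; c-commands the reflexive but lies outside its binding domain — cannot bind it (Principle A).
— Ingrid: object of the clause headed by 'told'; c-commands the reflexive but lies outside its binding domain — cannot bind it (Principle A).
— Julia: possessor inside the object DP of the clause headed by 'asked'; does not c-command the reflexive — cannot bind it (Principle A).
— Julia's accountant: object of the clause headed by 'asked'; c-commands the reflexive within its binding domain — allowed (Principle A).

Julia's accountant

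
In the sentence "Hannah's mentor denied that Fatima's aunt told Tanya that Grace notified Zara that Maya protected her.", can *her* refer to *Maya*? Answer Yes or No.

*her* is a pronoun; Principle B requires it to be free in its binding domain — the clause headed by 'protected'.
— Maya: subject of the clause headed by 'protected'; c-commands the pronoun within its binding domain — blocked (Principle B).

No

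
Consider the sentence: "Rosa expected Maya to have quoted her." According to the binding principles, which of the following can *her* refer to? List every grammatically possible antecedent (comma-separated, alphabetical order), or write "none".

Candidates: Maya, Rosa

Rosa

*her* is a pronoun; Principle B requires it to be free in its binding domain — the clause headed by 'quoted'.
— Maya: subject of the clause headed by 'quoted'; c-commands the pronoun within its binding domain — blocked (Principle B).
— Rosa: subject of the matrix clause; c-commands the pronoun but lies outside its binding domain — allowed.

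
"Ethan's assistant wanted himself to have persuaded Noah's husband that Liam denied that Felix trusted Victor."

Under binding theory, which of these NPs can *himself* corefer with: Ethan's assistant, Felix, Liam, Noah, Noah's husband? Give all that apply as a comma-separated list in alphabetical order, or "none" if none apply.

Ethan's assistant

*himself* is a reflexive; Principle A requires it to be bound within its binding domain — the matrix clause.
— Ethan's assistant: subject of the matrix clause; c-commands the reflexive within its binding domain — allowed (Principle A).
— Felix: subject of the clause headed by 'trusted'; does not c-command the reflexive — cannot bind it (Principle A).
— Liam: subject of the clause headed by 'denied'; does not c-command the reflexive — cannot bind it (Principle A).
— Noah: possessor inside the object DP of the clause headed by 'persuaded'; does not c-command the reflexive — cannot bind it (Principle A).
— Noah's husband: object of the clause headed by 'persuaded'; does not c-command the reflexive — cannot bind it (Principle A).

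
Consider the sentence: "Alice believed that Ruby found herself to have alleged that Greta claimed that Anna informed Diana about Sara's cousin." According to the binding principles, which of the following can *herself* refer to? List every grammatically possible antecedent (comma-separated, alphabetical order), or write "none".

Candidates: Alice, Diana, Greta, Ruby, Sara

*herself* is a reflexive; Principle A requires it to be bound within its binding domain — the clause headed by 'found'.
— Alice: subject of the matrix clause; c-commands the reflexive but lies outside its binding domain — cannot bind it (Principle A).
— Diana: object of the clause headed by 'informed'; does not c-command the reflexive — cannot bind it (Principle A).
— Greta: subject of the clause headed by 'claimed'; does not c-command the reflexive — cannot bind it (Principle A).
— Ruby: subject of the clause headed by 'found'; c-commands the reflexive within its binding domain — allowed (Principle A).
— Sara: possessor inside the second object DP of the clause headed by 'informed'; does not c-command the reflexive — cannot bind it (Principle A).

Ruby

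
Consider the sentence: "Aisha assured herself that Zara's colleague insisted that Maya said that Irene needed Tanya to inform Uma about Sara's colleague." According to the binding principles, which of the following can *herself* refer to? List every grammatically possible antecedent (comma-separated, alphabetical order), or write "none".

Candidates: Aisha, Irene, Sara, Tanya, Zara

Aisha

*herself* is a reflexive; Principle A requires it to be bound within its binding domain — the matrix clause.
— Aisha: subject of the matrix clause; c-commands the reflexive within its binding domain — allowed (Principle A).
— Irene: subject of the clause headed by 'needed'; does not c-command the reflexive — cannot bind it (Principle A).
— Sara: possessor inside the second object DP of the clause headed by 'inform'; does not c-command the reflexive — cannot bind it (Principle A).
— Tanya: subject of the clause headed by 'inform'; does not c-command the reflexive — cannot bind it (Principle A).
— Zara: possessor inside the subject DP of the clause headed by 'insisted'; does not c-command the reflexive — cannot bind it (Principle A).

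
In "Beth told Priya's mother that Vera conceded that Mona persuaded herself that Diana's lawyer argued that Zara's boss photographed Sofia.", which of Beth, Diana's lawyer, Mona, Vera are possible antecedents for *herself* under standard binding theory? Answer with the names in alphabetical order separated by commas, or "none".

Mona

*herself* is a reflexive; Principle A requires it to be bound within its binding domain — the clause headed by 'persuaded'.
— Beth: subject of the matrix clause; c-commands the reflexive but lies outside its binding domain — cannot bind it (Principle A).
— Diana's lawyer: subject of the clause headed by 'argued'; does not c-command the reflexive — cannot bind it (Principle A).
— Mona: subject of the clause headed by 'persuaded'; c-commands the reflexive within its binding domain — allowed (Principle A).
— Vera: subject of the clause headed by 'conceded'; c-commands the reflexive but lies outside its binding domain — cannot bind it (Principle A).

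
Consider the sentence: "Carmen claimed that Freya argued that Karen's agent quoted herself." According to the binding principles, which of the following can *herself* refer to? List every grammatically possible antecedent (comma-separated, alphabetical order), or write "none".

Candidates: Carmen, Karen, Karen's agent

Karen's agent

*herself* is a reflexive; Principle A requires it to be bound within its binding domain — the clause headed by 'quoted'.
— Carmen: subject of the matrix clause; c-commands the reflexive but lies outside its binding domain — cannot bind it (Principle A).
— Karen: possessor inside the subject DP of the clause headed by 'quoted'; does not c-command the reflexive — cannot bind it (Principle A).
— Karen's agent: subject of the clause headed by 'quoted'; c-commands the reflexive within its binding domain — allowed (Principle A).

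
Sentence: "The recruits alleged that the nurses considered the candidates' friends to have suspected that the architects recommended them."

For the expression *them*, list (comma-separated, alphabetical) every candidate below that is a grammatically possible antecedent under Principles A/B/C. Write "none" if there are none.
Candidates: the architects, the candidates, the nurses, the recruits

*them* is a pronoun; Principle B requires it to be free in its binding domain — the clause headed by 'recommended'.
— the architects: subject of the clause headed by 'recommended'; c-commands the pronoun within its binding domain — blocked (Principle B).
— the candidates: possessor inside the subject DP of the clause headed by 'suspected'; does not c-command the pronoun — Principle B does not apply; allowed.
— the nurses: subject of the clause headed by 'considered'; c-commands the pronoun but lies outside its binding domain — allowed.
— the recruits: subject of the matrix clause; c-commands the pronoun but lies outside its binding domain — allowed.

the candidates, the nurses, the recruits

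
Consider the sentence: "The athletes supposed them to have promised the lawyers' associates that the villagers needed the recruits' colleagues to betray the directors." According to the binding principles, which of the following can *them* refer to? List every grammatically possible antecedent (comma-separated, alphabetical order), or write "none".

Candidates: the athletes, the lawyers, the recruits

*them* is a pronoun; Principle B requires it to be free in its binding domain — the matrix clause.
— the athletes: subject of the matrix clause; c-commands the pronoun within its binding domain — blocked (Principle B).
— the lawyers: possessor inside the object DP of the clause headed by 'promised'; is c-commanded by the pronoun; coreference would bind this R-expression — blocked (Principle C).
— the recruits: possessor inside the subject DP of the clause headed by 'betray'; is c-commanded by the pronoun; coreference would bind this R-expression — blocked (Principle C).

none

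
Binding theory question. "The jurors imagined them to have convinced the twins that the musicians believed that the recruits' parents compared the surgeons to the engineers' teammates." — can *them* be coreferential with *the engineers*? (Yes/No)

No

*them* is a pronoun; Principle B requires it to be free in its binding domain — the matrix clause.
— the engineers: possessor inside the second object DP of the clause headed by 'compared'; is c-commanded by the pronoun; coreference would bind this R-expression — blocked (Principle C).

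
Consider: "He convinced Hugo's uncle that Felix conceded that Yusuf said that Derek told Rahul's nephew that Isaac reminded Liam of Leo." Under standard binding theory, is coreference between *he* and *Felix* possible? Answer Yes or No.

*Felix* is an R-expression; Principle C requires it to be free (not bound by any c-commanding expression).
— he: subject of the matrix clause; the pronoun c-commands the R-expression — coreference blocked (Principle C).

No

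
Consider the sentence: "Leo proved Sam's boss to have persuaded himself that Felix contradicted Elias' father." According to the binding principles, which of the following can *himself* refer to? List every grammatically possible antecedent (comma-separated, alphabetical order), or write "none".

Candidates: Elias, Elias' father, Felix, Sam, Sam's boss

*himself* is a reflexive; Principle A requires it to be bound within its binding domain — the clause headed by 'persuaded'.
— Elias: possessor inside the object DP of the clause headed by 'contradicted'; does not c-command the reflexive — cannot bind it (Principle A).
— Elias' father: object of the clause headed by 'contradicted'; does not c-command the reflexive — cannot bind it (Principle A).
— Felix: subject of the clause headed by 'contradicted'; does not c-command the reflexive — cannot bind it (Principle A).
— Sam: possessor inside the subject DP of the clause headed by 'persuaded'; does not c-command the reflexive — cannot bind it (Principle A).
— Sam's boss: subject of the clause headed by 'persuaded'; c-commands the reflexive within its binding domain — allowed (Principle A).

Sam's boss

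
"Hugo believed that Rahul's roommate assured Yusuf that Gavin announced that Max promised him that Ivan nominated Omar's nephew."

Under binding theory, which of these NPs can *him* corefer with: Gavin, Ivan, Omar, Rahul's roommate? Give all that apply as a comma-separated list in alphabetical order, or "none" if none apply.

Gavin, Rahul's roommate

*him* is a pronoun; Principle B requires it to be free in its binding domain — the clause headed by 'promised'.
— Gavin: subject of the clause headed by 'announced'; c-commands the pronoun but lies outside its binding domain — allowed.
— Ivan: subject of the clause headed by 'nominated'; is c-commanded by the pronoun; coreference would bind this R-expression — blocked (Principle C).
— Omar: possessor inside the object DP of the clause headed by 'nominated'; is c-commanded by the pronoun; coreference would bind this R-expression — blocked (Principle C).
— Rahul's roommate: subject of the clause headed by 'assured'; c-commands the pronoun but lies outside its binding domain — allowed.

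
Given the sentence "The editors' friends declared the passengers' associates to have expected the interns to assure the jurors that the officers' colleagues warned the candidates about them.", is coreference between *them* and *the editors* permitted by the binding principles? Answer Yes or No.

*them* is a pronoun; Principle B requires it to be free in its binding domain — the clause headed by 'warned'.
— the editors: possessor inside the subject DP of the matrix clause; does not c-command the pronoun — Principle B does not apply; allowed.

Yes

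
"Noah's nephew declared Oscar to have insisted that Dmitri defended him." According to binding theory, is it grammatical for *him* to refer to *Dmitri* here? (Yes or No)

*Dmitri* is an R-expression; Principle C requires it to be free (not bound by any c-commanding expression).
— him: object of the clause headed by 'defended'; the R-expression locally c-commands the pronoun — coreference blocked (Principle B on the pronoun).

No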